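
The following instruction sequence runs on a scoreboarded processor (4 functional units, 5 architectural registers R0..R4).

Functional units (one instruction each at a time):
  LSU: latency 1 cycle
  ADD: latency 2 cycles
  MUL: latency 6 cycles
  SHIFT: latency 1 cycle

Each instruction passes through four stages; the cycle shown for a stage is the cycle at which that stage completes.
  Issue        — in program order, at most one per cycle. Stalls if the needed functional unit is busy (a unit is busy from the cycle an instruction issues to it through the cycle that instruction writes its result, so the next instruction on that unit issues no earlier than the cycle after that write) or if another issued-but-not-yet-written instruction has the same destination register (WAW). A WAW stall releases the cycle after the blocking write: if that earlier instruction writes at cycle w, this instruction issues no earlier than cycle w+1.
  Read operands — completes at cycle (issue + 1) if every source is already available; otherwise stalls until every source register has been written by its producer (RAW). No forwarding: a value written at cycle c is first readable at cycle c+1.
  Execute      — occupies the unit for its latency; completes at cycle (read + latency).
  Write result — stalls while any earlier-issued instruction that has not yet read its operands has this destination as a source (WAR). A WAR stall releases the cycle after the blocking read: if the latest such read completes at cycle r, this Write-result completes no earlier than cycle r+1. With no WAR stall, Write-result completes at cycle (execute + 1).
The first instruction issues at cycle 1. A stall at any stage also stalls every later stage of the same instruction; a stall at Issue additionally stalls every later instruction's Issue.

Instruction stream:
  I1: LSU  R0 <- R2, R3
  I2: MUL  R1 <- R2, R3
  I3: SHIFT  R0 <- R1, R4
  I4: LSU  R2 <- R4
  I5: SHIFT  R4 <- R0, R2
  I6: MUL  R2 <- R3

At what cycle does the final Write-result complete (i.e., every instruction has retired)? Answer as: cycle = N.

cycle = 23

1) issue 1, read 2, done 3, write 4
2) issue 2, read 3, done 9, write 10
3) issue 5, read 11, done 12, write 13  <WAW R0: wait I1 write@4 / RAW R1: wait I2 write@10>
4) issue 6, read 7, done 8, write 9
5) issue 14, read 15, done 16, write 17  <struct: SHIFT busy until I3 writes@13>
6) issue 15, read 16, done 22, write 23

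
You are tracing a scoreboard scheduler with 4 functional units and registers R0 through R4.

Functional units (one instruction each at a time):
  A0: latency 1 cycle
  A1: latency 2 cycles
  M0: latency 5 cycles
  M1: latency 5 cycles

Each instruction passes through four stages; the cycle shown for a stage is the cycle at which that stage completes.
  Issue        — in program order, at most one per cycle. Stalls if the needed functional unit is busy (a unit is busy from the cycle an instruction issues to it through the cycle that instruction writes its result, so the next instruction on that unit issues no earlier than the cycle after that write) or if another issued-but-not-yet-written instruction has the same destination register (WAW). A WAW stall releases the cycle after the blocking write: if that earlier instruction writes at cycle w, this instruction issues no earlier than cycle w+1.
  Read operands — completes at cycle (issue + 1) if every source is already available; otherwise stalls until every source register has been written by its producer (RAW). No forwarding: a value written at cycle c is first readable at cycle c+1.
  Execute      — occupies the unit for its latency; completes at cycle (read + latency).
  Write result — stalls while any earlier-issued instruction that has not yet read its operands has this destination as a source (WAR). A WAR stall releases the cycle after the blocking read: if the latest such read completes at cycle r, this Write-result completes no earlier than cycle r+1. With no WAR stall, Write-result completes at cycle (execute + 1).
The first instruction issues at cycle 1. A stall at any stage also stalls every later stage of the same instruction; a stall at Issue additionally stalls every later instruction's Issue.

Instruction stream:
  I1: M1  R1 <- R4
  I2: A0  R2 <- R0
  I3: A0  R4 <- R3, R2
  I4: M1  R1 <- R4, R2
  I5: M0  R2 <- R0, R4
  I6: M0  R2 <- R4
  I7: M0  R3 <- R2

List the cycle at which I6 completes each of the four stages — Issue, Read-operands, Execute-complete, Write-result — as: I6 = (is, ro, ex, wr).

I6 = (18, 19, 24, 25)

I1  is:1  ro:2  ex:7  wr:8
I2  is:2  ro:3  ex:4  wr:5
I3  is:6  ro:7  ex:8  wr:9  — struct: A0 busy until I2 writes@5
I4  is:9  ro:10  ex:15  wr:16  — struct: M1 busy until I1 writes@8
I5  is:10  ro:11  ex:16  wr:17
I6  is:18  ro:19  ex:24  wr:25  — struct: M0 busy until I5 writes@17
I7  is:26  ro:27  ex:32  wr:33  — struct: M0 busy until I6 writes@25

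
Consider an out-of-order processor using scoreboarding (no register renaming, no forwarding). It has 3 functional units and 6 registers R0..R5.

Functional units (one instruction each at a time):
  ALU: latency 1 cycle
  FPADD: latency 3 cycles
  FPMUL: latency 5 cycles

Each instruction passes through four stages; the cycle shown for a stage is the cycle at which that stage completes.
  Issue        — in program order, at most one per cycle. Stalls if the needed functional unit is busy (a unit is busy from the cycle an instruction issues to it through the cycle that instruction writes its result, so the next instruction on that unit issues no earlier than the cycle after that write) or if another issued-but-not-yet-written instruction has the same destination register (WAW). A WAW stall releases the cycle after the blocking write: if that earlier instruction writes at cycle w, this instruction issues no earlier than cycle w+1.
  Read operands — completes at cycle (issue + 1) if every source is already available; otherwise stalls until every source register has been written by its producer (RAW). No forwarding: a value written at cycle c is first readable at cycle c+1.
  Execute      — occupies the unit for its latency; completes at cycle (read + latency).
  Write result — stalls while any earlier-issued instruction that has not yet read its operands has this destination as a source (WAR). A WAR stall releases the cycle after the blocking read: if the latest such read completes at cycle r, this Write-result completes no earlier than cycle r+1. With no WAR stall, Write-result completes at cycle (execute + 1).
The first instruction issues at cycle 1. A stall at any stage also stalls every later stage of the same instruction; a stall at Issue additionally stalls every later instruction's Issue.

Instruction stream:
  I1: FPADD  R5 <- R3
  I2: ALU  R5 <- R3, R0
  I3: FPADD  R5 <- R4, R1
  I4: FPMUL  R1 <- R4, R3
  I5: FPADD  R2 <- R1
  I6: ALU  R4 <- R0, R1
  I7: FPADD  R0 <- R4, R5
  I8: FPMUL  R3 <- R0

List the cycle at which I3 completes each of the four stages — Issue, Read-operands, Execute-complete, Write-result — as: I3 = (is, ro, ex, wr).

cycle 1: I1 issues→FPADD
cycle 2: I1 reads
cycle 5: I1 exec-done
cycle 6: I1 writes R5
cycle 7: I2 issues→ALU
cycle 8: I2 reads
cycle 9: I2 exec-done
cycle 10: I2 writes R5
cycle 11: I3 issues→FPADD
cycle 12: I3 reads, I4 issues→FPMUL
cycle 13: I4 reads
cycle 15: I3 exec-done
cycle 16: I3 writes R5
cycle 17: I5 issues→FPADD
cycle 18: I4 exec-done, I6 issues→ALU
cycle 19: I4 writes R1
cycle 20: I5 reads, I6 reads
cycle 21: I6 exec-done
cycle 22: I6 writes R4
cycle 23: I5 exec-done
cycle 24: I5 writes R2
cycle 25: I7 issues→FPADD
cycle 26: I7 reads, I8 issues→FPMUL
cycle 29: I7 exec-done
cycle 30: I7 writes R0
cycle 31: I8 reads
cycle 36: I8 exec-done
cycle 37: I8 writes R3

I3 = (11, 12, 15, 16)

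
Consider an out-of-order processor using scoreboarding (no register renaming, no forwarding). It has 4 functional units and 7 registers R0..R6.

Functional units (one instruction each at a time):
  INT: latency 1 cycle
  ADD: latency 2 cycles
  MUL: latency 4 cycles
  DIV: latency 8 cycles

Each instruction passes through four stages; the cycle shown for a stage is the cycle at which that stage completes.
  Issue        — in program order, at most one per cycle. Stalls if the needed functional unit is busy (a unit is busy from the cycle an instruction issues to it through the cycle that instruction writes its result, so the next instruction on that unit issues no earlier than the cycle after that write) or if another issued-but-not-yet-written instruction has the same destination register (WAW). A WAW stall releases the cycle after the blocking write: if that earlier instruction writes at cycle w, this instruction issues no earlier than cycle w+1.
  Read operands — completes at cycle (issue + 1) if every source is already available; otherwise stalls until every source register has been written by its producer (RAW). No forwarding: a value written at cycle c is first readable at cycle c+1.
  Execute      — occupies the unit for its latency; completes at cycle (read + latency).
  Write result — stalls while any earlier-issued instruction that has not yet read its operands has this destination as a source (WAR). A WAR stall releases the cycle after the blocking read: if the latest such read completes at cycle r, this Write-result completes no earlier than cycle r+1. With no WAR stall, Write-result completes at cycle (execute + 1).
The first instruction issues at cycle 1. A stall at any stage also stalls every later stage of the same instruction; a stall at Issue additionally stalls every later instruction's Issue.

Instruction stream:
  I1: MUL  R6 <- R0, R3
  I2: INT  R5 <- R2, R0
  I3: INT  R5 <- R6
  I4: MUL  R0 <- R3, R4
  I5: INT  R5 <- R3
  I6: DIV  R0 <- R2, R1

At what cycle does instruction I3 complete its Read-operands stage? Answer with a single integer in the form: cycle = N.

[1] issue I1 (MUL)
[2] I1 read-ops, issue I2 (INT)
[3] I2 read-ops
[4] I2 finished on INT
[5] I2→R5
[6] I1 finished on MUL, issue I3 (INT)
[7] I1→R6
[8] I3 read-ops, issue I4 (MUL)
[9] I3 finished on INT, I4 read-ops
[10] I3→R5
[11] issue I5 (INT)
[12] I5 read-ops
[13] I4 finished on MUL, I5 finished on INT
[14] I4→R0, I5→R5
[15] issue I6 (DIV)
[16] I6 read-ops
[24] I6 finished on DIV
[25] I6→R0

cycle = 8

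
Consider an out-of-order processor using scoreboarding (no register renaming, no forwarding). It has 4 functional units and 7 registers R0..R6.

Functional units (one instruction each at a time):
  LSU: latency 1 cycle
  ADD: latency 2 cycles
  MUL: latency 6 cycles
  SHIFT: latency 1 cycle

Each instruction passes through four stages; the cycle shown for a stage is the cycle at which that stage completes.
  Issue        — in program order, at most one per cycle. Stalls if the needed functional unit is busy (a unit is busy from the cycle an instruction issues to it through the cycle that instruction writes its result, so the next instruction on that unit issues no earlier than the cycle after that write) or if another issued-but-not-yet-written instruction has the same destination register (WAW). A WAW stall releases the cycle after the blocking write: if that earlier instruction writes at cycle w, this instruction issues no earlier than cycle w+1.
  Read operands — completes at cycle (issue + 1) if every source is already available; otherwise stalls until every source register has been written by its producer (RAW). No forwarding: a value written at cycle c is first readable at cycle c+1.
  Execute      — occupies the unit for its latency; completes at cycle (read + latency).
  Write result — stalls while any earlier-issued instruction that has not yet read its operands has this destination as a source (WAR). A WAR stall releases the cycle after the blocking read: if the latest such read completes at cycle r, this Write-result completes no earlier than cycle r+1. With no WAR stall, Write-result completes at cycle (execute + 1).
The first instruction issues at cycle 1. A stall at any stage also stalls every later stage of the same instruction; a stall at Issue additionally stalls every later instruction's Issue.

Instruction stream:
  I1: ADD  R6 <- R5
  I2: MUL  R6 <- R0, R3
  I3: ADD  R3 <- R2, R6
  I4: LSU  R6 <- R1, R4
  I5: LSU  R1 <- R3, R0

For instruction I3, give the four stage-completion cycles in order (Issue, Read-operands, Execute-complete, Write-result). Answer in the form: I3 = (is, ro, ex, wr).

I3 = (7, 15, 17, 18)

[I1] 1/2/4/5
[I2] 6/7/13/14  (WAW R6: wait I1 write@5)
[I3] 7/15/17/18  (RAW R6: wait I2 write@14)
[I4] 15/16/17/18  (WAW R6: wait I2 write@14)
[I5] 19/20/21/22  (struct: LSU busy until I4 writes@18)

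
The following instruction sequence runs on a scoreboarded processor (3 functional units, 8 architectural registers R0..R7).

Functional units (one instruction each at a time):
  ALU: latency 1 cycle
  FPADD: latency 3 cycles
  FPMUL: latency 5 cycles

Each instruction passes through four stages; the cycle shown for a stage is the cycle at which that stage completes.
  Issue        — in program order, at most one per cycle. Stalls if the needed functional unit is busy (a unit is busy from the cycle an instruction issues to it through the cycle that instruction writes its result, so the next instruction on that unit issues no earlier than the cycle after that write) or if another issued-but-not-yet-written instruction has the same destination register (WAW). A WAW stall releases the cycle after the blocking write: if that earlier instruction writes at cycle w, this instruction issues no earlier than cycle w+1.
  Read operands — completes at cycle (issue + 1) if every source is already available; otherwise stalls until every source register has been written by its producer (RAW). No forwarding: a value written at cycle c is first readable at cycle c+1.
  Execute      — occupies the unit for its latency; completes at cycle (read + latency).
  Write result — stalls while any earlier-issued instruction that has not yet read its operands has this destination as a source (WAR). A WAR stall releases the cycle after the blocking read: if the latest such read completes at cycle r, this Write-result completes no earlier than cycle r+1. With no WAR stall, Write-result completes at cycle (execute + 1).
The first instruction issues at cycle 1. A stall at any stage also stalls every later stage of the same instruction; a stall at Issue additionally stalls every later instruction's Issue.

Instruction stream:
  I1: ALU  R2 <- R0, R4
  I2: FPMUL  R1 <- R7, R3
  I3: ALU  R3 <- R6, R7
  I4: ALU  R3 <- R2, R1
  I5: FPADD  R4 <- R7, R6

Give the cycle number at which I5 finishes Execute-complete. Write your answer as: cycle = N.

cycle = 14

I1: IS=1 RO=2 EX=3 WR=4
I2: IS=2 RO=3 EX=8 WR=9
I3: IS=5 RO=6 EX=7 WR=8  [struct: ALU busy until I1 writes@4]
I4: IS=9 RO=10 EX=11 WR=12  [struct: ALU busy until I3 writes@8]
I5: IS=10 RO=11 EX=14 WR=15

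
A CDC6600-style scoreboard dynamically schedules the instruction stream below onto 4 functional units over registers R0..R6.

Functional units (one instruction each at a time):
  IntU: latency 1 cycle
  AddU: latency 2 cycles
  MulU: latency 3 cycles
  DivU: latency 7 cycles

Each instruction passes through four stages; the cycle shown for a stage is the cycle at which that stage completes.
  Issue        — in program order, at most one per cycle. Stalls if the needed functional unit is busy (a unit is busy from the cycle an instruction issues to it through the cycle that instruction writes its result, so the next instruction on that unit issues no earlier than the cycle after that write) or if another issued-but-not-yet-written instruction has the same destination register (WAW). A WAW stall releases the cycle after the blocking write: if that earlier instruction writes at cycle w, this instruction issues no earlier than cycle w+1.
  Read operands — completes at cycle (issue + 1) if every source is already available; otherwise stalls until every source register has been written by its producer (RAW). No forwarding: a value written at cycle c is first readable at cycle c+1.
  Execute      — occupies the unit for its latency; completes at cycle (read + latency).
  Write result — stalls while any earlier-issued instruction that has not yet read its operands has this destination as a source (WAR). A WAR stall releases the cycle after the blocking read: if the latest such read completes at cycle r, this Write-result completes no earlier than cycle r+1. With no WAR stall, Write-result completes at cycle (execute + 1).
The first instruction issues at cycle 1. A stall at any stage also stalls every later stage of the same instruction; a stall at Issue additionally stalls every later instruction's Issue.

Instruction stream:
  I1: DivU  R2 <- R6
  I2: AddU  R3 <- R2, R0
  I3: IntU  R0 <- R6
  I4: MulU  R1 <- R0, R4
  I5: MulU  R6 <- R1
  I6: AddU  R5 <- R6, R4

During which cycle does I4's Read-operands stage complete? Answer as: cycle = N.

cycle = 13

[I1] 1/2/9/10
[I2] 2/11/13/14  (RAW R2: wait I1 write@10)
[I3] 3/4/5/12  (WAR R0: wait I2 read@11)
[I4] 4/13/16/17  (RAW R0: wait I3 write@12)
[I5] 18/19/22/23  (struct: MulU busy until I4 writes@17)
[I6] 19/24/26/27  (RAW R6: wait I5 write@23)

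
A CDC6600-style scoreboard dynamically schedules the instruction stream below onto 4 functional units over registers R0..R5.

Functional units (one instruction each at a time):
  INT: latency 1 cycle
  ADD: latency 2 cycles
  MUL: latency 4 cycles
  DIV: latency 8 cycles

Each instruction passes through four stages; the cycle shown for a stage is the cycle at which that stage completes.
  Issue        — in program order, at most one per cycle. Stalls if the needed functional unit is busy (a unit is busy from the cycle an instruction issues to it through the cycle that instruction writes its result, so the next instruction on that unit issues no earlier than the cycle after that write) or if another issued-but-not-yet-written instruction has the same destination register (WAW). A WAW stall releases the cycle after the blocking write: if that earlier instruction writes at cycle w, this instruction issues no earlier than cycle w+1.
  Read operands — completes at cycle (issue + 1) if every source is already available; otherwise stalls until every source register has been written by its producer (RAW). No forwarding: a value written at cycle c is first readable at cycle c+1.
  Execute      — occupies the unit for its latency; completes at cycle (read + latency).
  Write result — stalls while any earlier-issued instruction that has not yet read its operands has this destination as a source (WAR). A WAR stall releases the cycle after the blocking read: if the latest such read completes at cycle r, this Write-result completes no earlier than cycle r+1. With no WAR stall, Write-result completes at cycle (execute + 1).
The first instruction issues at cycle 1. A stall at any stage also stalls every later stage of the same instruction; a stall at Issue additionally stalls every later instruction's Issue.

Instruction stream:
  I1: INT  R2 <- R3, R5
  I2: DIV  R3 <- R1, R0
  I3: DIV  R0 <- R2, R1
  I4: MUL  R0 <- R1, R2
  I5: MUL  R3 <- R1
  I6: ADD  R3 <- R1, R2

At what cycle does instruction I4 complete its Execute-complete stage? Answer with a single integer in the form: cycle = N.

[1] I1→INT
[2] I1 RO, I2→DIV
[3] I1 EX, I2 RO
[4] I1 WR R2
[11] I2 EX
[12] I2 WR R3
[13] I3→DIV
[14] I3 RO
[22] I3 EX
[23] I3 WR R0
[24] I4→MUL
[25] I4 RO
[29] I4 EX
[30] I4 WR R0
[31] I5→MUL
[32] I5 RO
[36] I5 EX
[37] I5 WR R3
[38] I6→ADD
[39] I6 RO
[41] I6 EX
[42] I6 WR R3

cycle = 29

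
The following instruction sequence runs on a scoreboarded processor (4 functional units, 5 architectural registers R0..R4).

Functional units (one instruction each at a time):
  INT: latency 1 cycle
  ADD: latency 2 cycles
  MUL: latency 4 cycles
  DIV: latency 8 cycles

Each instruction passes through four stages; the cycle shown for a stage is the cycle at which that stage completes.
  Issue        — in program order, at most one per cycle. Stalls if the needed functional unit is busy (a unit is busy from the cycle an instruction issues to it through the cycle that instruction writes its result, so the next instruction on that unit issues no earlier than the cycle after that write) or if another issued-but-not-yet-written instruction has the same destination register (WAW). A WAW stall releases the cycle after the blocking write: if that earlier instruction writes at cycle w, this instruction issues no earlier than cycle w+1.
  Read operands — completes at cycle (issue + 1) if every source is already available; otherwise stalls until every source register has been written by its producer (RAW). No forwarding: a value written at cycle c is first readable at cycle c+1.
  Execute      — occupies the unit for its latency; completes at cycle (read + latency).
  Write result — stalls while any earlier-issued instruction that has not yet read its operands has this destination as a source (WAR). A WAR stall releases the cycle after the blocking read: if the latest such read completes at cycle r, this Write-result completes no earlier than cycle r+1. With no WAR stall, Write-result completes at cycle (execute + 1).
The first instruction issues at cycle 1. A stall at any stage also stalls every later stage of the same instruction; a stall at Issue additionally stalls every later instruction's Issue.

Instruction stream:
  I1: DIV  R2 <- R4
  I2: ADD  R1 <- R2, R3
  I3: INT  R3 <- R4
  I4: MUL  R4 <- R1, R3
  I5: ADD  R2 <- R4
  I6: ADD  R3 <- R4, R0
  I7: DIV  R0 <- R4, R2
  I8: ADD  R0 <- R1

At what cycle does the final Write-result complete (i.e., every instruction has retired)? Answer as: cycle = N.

[1] I1 dispatched to DIV
[2] I1 operands ready, I2 dispatched to ADD
[3] I3 dispatched to INT
[4] I3 operands ready, I4 dispatched to MUL
[5] I3 complete
[10] I1 complete
[11] R2←I1
[12] I2 operands ready
[13] R3←I3
[14] I2 complete
[15] R1←I2
[16] I4 operands ready, I5 dispatched to ADD
[20] I4 complete
[21] R4←I4
[22] I5 operands ready
[24] I5 complete
[25] R2←I5
[26] I6 dispatched to ADD
[27] I6 operands ready, I7 dispatched to DIV
[28] I7 operands ready
[29] I6 complete
[30] R3←I6
[36] I7 complete
[37] R0←I7
[38] I8 dispatched to ADD
[39] I8 operands ready
[41] I8 complete
[42] R0←I8

cycle = 42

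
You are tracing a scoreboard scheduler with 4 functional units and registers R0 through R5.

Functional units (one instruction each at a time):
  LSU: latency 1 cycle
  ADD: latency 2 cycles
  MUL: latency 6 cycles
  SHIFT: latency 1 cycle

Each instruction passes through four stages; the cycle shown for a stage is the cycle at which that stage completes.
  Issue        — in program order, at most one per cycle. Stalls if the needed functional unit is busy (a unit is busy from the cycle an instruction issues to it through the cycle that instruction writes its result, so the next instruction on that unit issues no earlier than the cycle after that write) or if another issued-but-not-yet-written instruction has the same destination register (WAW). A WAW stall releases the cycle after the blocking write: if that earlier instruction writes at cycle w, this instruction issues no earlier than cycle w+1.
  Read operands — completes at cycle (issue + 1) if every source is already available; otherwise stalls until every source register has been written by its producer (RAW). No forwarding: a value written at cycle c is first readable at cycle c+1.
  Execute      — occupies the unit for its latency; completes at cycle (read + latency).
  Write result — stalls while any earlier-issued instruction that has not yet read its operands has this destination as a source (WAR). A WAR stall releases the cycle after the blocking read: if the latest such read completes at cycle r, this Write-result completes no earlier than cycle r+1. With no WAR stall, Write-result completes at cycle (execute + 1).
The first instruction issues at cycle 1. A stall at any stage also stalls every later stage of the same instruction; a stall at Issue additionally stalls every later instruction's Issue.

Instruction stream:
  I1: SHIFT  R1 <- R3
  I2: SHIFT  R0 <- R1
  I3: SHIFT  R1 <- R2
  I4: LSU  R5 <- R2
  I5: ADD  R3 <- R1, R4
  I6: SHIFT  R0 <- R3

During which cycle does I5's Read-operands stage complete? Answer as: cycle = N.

cycle = 13

[I1] 1/2/3/4
[I2] 5/6/7/8  (struct: SHIFT busy until I1 writes@4)
[I3] 9/10/11/12  (struct: SHIFT busy until I2 writes@8)
[I4] 10/11/12/13
[I5] 11/13/15/16  (RAW R1: wait I3 write@12)
[I6] 13/17/18/19  (struct: SHIFT busy until I3 writes@12; RAW R3: wait I5 write@16)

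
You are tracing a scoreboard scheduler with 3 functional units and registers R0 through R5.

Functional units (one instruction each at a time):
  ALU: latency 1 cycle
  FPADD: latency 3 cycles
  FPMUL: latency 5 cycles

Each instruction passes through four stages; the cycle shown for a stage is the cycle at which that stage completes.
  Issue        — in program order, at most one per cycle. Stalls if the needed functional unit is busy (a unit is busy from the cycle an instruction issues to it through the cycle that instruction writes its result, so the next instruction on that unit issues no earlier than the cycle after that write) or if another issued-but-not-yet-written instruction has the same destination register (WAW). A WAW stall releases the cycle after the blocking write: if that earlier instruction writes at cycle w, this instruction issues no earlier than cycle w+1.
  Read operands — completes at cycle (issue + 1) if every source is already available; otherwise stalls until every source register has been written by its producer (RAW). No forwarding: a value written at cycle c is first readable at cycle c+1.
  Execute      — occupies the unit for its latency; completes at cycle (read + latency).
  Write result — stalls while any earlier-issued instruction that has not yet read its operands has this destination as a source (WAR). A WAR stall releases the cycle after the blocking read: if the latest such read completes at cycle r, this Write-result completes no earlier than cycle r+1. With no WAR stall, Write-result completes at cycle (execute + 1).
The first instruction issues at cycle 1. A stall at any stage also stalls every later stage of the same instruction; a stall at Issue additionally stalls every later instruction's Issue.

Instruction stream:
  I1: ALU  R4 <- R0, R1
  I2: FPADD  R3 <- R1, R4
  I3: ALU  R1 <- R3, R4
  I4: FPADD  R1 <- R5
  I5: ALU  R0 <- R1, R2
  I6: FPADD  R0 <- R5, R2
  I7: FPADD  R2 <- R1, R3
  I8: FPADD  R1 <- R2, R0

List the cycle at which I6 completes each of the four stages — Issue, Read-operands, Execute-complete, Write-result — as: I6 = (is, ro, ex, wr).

I6 = (22, 23, 26, 27)

I1  is:1  ro:2  ex:3  wr:4
I2  is:2  ro:5  ex:8  wr:9  — RAW R4: wait I1 write@4
I3  is:5  ro:10  ex:11  wr:12  — struct: ALU busy until I1 writes@4, RAW R3: wait I2 write@9
I4  is:13  ro:14  ex:17  wr:18  — WAW R1: wait I3 write@12
I5  is:14  ro:19  ex:20  wr:21  — RAW R1: wait I4 write@18
I6  is:22  ro:23  ex:26  wr:27  — WAW R0: wait I5 write@21
I7  is:28  ro:29  ex:32  wr:33  — struct: FPADD busy until I6 writes@27
I8  is:34  ro:35  ex:38  wr:39  — struct: FPADD busy until I7 writes@33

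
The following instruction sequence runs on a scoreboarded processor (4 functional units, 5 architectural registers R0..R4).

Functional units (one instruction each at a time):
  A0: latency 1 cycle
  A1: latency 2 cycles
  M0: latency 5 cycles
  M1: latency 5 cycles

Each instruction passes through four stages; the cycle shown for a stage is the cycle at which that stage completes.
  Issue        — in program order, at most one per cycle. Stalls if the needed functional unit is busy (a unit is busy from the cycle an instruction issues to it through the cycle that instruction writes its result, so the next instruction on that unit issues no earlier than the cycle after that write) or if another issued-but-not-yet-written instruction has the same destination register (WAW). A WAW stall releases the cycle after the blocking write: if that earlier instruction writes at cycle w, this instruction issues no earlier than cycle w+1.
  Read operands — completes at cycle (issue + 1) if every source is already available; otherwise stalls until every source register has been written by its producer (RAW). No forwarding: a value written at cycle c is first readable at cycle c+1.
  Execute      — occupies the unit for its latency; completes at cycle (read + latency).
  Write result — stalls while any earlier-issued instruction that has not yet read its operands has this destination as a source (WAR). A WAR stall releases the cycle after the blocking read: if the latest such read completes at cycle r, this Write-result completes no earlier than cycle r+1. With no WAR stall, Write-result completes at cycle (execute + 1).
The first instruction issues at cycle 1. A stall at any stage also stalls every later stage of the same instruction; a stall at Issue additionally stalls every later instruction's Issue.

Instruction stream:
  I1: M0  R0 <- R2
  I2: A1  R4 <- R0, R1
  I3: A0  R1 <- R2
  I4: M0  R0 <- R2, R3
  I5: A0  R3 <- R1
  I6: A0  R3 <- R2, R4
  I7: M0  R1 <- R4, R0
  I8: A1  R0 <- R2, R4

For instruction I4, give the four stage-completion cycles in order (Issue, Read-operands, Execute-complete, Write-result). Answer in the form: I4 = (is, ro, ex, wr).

I4 = (9, 10, 15, 16)

[1] I1 issues→M0
[2] I1 reads; I2 issues→A1
[3] I3 issues→A0
[4] I3 reads
[5] I3 exec-done
[7] I1 exec-done
[8] I1 writes R0
[9] I2 reads; I4 issues→M0
[10] I3 writes R1; I4 reads
[11] I2 exec-done; I5 issues→A0
[12] I2 writes R4; I5 reads
[13] I5 exec-done
[14] I5 writes R3
[15] I4 exec-done; I6 issues→A0
[16] I4 writes R0; I6 reads
[17] I6 exec-done; I7 issues→M0
[18] I6 writes R3; I7 reads; I8 issues→A1
[19] I8 reads
[21] I8 exec-done
[22] I8 writes R0
[23] I7 exec-done
[24] I7 writes R1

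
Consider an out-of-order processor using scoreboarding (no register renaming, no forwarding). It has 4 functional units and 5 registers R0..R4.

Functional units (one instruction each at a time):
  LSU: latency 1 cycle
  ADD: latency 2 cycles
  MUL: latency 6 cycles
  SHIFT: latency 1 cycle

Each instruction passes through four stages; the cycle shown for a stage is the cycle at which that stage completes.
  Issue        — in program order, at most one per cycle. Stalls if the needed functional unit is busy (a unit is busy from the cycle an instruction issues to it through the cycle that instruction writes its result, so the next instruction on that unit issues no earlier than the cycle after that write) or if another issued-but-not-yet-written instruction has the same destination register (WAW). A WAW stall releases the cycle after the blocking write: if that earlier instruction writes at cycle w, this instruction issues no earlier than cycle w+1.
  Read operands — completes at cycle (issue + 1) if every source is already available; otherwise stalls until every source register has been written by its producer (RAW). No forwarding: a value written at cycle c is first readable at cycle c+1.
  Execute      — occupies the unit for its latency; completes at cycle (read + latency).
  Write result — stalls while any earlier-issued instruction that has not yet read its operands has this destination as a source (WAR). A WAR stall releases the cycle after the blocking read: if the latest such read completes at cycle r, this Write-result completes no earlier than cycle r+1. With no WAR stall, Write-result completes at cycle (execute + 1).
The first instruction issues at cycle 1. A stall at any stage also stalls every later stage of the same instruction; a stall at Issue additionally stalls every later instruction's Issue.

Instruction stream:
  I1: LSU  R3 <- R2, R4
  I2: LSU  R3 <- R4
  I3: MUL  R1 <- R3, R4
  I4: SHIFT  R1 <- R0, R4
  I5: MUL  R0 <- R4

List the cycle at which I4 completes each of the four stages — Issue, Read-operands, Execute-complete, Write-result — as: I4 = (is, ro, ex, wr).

I1  is:1  ro:2  ex:3  wr:4
I2  is:5  ro:6  ex:7  wr:8  — struct: LSU busy until I1 writes@4
I3  is:6  ro:9  ex:15  wr:16  — RAW R3: wait I2 write@8
I4  is:17  ro:18  ex:19  wr:20  — WAW R1: wait I3 write@16
I5  is:18  ro:19  ex:25  wr:26

I4 = (17, 18, 19, 20)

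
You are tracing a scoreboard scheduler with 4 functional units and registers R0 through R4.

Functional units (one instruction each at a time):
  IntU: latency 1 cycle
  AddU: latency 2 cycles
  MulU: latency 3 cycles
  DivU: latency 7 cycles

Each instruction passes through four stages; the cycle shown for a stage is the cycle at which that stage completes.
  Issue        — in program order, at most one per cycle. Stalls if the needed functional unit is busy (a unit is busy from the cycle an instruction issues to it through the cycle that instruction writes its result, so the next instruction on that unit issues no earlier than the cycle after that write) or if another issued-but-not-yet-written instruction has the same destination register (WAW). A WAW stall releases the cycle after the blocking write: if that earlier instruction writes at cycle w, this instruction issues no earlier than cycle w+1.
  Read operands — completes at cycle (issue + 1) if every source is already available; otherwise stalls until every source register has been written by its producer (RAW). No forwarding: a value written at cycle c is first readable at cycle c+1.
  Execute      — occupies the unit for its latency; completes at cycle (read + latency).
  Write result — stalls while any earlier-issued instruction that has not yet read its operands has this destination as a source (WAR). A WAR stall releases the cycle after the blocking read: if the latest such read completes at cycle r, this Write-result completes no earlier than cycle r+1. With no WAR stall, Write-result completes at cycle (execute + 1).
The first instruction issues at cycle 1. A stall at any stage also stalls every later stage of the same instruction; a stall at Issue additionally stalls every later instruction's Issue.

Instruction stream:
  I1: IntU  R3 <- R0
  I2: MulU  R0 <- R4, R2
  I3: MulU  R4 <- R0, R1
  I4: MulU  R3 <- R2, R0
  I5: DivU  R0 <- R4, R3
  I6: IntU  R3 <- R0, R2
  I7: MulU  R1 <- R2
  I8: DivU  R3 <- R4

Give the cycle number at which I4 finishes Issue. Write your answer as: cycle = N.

cycle = 14

c1: I1→IntU
c2: I1 RO · I2→MulU
c3: I1 EX · I2 RO
c4: I1 WR R3
c6: I2 EX
c7: I2 WR R0
c8: I3→MulU
c9: I3 RO
c12: I3 EX
c13: I3 WR R4
c14: I4→MulU
c15: I4 RO · I5→DivU
c18: I4 EX
c19: I4 WR R3
c20: I5 RO · I6→IntU
c21: I7→MulU
c22: I7 RO
c25: I7 EX
c26: I7 WR R1
c27: I5 EX
c28: I5 WR R0
c29: I6 RO
c30: I6 EX
c31: I6 WR R3
c32: I8→DivU
c33: I8 RO
c40: I8 EX
c41: I8 WR R3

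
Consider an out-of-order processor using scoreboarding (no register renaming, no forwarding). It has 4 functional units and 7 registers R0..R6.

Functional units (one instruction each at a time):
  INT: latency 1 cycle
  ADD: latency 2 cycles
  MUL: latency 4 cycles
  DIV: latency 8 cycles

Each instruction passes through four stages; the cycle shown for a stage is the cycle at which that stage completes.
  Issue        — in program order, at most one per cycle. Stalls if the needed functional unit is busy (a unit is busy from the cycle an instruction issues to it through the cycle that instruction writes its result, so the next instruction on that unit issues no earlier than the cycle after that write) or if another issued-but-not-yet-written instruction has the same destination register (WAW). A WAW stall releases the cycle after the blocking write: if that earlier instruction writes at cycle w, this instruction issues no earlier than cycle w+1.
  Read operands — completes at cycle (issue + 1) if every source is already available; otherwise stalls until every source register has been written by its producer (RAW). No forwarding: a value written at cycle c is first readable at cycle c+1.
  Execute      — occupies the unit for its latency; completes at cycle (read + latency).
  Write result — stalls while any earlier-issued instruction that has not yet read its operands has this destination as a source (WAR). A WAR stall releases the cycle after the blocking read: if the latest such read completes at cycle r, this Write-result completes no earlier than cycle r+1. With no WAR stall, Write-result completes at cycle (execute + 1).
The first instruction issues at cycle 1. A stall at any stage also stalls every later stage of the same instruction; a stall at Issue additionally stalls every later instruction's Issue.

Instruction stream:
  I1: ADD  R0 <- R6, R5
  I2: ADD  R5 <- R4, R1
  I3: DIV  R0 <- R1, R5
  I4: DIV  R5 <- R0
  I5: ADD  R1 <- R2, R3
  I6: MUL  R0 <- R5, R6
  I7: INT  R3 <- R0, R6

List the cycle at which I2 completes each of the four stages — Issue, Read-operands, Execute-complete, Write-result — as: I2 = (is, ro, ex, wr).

I2 = (6, 7, 9, 10)

I1: IS=1 RO=2 EX=4 WR=5
I2: IS=6 RO=7 EX=9 WR=10  [struct: ADD busy until I1 writes@5]
I3: IS=7 RO=11 EX=19 WR=20  [RAW R5: wait I2 write@10]
I4: IS=21 RO=22 EX=30 WR=31  [struct: DIV busy until I3 writes@20]
I5: IS=22 RO=23 EX=25 WR=26
I6: IS=23 RO=32 EX=36 WR=37  [RAW R5: wait I4 write@31]
I7: IS=24 RO=38 EX=39 WR=40  [RAW R0: wait I6 write@37]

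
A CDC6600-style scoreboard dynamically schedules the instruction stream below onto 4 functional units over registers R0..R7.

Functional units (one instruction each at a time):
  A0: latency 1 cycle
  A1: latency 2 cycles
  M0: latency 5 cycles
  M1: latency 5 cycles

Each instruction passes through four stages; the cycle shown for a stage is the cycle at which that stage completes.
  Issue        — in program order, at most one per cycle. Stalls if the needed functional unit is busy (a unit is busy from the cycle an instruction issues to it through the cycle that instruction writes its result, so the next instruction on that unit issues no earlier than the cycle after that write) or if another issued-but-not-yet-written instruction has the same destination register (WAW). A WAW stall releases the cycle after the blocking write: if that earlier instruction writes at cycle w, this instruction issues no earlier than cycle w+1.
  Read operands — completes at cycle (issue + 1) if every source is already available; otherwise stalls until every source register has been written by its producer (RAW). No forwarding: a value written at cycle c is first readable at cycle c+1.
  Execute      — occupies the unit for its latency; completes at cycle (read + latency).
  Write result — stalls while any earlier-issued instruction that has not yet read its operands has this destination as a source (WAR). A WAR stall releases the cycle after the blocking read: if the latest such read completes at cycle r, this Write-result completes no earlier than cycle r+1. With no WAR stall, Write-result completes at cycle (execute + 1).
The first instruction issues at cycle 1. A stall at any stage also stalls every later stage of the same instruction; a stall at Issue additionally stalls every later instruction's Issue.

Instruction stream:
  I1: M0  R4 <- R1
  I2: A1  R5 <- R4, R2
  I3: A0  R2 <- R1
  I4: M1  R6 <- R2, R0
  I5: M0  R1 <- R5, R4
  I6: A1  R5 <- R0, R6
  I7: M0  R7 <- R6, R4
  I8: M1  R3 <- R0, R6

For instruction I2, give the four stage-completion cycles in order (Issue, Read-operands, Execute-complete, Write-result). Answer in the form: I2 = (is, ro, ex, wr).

I2 = (2, 9, 11, 12)

c1: issue I1 (M0)
c2: I1 read-ops; issue I2 (A1)
c3: issue I3 (A0)
c4: I3 read-ops; issue I4 (M1)
c5: I3 finished on A0
c7: I1 finished on M0
c8: I1→R4
c9: I2 read-ops; issue I5 (M0)
c10: I3→R2
c11: I2 finished on A1; I4 read-ops
c12: I2→R5
c13: I5 read-ops; issue I6 (A1)
c16: I4 finished on M1
c17: I4→R6
c18: I5 finished on M0; I6 read-ops
c19: I5→R1
c20: I6 finished on A1; issue I7 (M0)
c21: I6→R5; I7 read-ops; issue I8 (M1)
c22: I8 read-ops
c26: I7 finished on M0
c27: I7→R7; I8 finished on M1
c28: I8→R3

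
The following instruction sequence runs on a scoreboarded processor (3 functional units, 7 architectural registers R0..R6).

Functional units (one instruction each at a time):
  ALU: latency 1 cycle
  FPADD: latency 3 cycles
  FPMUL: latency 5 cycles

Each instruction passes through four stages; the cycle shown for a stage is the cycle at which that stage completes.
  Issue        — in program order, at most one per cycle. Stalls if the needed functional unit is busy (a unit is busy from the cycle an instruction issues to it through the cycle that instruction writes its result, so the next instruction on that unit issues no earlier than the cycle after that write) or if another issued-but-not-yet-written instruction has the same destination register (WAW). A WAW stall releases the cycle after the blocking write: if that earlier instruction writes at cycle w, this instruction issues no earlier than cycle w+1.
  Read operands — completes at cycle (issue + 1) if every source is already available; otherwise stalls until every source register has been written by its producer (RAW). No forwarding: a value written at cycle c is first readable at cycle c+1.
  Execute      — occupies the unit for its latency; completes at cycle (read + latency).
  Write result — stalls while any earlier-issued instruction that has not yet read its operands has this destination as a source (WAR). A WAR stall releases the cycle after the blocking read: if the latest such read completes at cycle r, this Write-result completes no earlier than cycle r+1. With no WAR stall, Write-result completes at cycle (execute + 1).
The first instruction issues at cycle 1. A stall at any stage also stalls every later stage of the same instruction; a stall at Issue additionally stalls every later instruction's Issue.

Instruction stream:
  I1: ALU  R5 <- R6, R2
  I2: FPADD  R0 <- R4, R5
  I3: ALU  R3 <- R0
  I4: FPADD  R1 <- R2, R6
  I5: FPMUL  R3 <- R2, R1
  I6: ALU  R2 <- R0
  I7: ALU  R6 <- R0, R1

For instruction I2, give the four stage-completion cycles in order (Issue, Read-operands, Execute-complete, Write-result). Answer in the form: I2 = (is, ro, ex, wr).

I1: IS=1 RO=2 EX=3 WR=4
I2: IS=2 RO=5 EX=8 WR=9  [RAW R5: wait I1 write@4]
I3: IS=5 RO=10 EX=11 WR=12  [struct: ALU busy until I1 writes@4; RAW R0: wait I2 write@9]
I4: IS=10 RO=11 EX=14 WR=15  [struct: FPADD busy until I2 writes@9]
I5: IS=13 RO=16 EX=21 WR=22  [WAW R3: wait I3 write@12; RAW R1: wait I4 write@15]
I6: IS=14 RO=15 EX=16 WR=17
I7: IS=18 RO=19 EX=20 WR=21  [struct: ALU busy until I6 writes@17]

I2 = (2, 5, 8, 9)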